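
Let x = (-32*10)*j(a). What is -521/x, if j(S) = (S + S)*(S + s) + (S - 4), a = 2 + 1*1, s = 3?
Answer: 521/11200 ≈ 0.046518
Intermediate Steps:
a = 3 (a = 2 + 1 = 3)
j(S) = -4 + S + 2*S*(3 + S) (j(S) = (S + S)*(S + 3) + (S - 4) = (2*S)*(3 + S) + (-4 + S) = 2*S*(3 + S) + (-4 + S) = -4 + S + 2*S*(3 + S))
x = -11200 (x = (-32*10)*(-4 + 2*3**2 + 7*3) = -320*(-4 + 2*9 + 21) = -320*(-4 + 18 + 21) = -320*35 = -11200)
-521/x = -521/(-11200) = -521*(-1/11200) = 521/11200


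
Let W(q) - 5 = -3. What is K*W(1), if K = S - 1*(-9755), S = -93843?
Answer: -168176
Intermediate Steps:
W(q) = 2 (W(q) = 5 - 3 = 2)
K = -84088 (K = -93843 - 1*(-9755) = -93843 + 9755 = -84088)
K*W(1) = -84088*2 = -168176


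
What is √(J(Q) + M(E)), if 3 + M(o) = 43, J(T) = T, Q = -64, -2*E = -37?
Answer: 2*I*√6 ≈ 4.899*I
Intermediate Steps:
E = 37/2 (E = -½*(-37) = 37/2 ≈ 18.500)
M(o) = 40 (M(o) = -3 + 43 = 40)
√(J(Q) + M(E)) = √(-64 + 40) = √(-24) = 2*I*√6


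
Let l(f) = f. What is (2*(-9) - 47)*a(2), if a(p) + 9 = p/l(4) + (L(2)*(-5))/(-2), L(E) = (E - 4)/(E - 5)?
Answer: 2665/6 ≈ 444.17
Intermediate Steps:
L(E) = (-4 + E)/(-5 + E)
a(p) = -22/3 + p/4 (a(p) = -9 + (p/4 + (((-4 + 2)/(-5 + 2))*(-5))/(-2)) = -9 + (p*(1/4) + ((-2/(-3))*(-5))*(-1/2)) = -9 + (p/4 + (-1/3*(-2)*(-5))*(-1/2)) = -9 + (p/4 + ((2/3)*(-5))*(-1/2)) = -9 + (p/4 - 10/3*(-1/2)) = -9 + (p/4 + 5/3) = -9 + (5/3 + p/4) = -22/3 + p/4)
(2*(-9) - 47)*a(2) = (2*(-9) - 47)*(-22/3 + (1/4)*2) = (-18 - 47)*(-22/3 + 1/2) = -65*(-41/6) = 2665/6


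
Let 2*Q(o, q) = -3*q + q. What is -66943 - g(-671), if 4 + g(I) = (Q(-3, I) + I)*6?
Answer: -66939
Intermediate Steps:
Q(o, q) = -q (Q(o, q) = (-3*q + q)/2 = (-2*q)/2 = -q)
g(I) = -4 (g(I) = -4 + (-I + I)*6 = -4 + 0*6 = -4 + 0 = -4)
-66943 - g(-671) = -66943 - 1*(-4) = -66943 + 4 = -66939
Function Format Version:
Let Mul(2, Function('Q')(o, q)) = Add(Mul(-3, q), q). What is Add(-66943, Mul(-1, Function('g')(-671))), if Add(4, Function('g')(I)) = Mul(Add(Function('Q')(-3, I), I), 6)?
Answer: -66939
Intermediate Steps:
Function('Q')(o, q) = Mul(-1, q) (Function('Q')(o, q) = Mul(Rational(1, 2), Add(Mul(-3, q), q)) = Mul(Rational(1, 2), Mul(-2, q)) = Mul(-1, q))
Function('g')(I) = -4 (Function('g')(I) = Add(-4, Mul(Add(Mul(-1, I), I), 6)) = Add(-4, Mul(0, 6)) = Add(-4, 0) = -4)
Add(-66943, Mul(-1, Function('g')(-671))) = Add(-66943, Mul(-1, -4)) = Add(-66943, 4) = -66939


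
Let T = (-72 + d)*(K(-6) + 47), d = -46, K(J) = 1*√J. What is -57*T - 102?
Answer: 316020 + 6726*I*√6 ≈ 3.1602e+5 + 16475.0*I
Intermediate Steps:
K(J) = √J
T = -5546 - 118*I*√6 (T = (-72 - 46)*(√(-6) + 47) = -118*(I*√6 + 47) = -118*(47 + I*√6) = -5546 - 118*I*√6 ≈ -5546.0 - 289.04*I)
-57*T - 102 = -57*(-5546 - 118*I*√6) - 102 = (316122 + 6726*I*√6) - 102 = 316020 + 6726*I*√6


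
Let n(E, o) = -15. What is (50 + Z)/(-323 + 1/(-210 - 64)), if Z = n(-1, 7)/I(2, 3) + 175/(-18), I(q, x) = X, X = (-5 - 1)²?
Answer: -196595/1593054 ≈ -0.12341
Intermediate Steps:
X = 36 (X = (-6)² = 36)
I(q, x) = 36
Z = -365/36 (Z = -15/36 + 175/(-18) = -15*1/36 + 175*(-1/18) = -5/12 - 175/18 = -365/36 ≈ -10.139)
(50 + Z)/(-323 + 1/(-210 - 64)) = (50 - 365/36)/(-323 + 1/(-210 - 64)) = 1435/(36*(-323 + 1/(-274))) = 1435/(36*(-323 - 1/274)) = 1435/(36*(-88503/274)) = (1435/36)*(-274/88503) = -196595/1593054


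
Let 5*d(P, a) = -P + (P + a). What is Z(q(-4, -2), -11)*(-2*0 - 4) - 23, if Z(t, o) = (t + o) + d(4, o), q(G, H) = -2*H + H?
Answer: 109/5 ≈ 21.800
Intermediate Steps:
q(G, H) = -H
d(P, a) = a/5 (d(P, a) = (-P + (P + a))/5 = a/5)
Z(t, o) = t + 6*o/5 (Z(t, o) = (t + o) + o/5 = (o + t) + o/5 = t + 6*o/5)
Z(q(-4, -2), -11)*(-2*0 - 4) - 23 = (-1*(-2) + (6/5)*(-11))*(-2*0 - 4) - 23 = (2 - 66/5)*(0 - 4) - 23 = -56/5*(-4) - 23 = 224/5 - 23 = 109/5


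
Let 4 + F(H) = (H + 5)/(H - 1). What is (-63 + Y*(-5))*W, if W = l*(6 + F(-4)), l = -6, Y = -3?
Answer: 2592/5 ≈ 518.40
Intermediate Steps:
F(H) = -4 + (5 + H)/(-1 + H) (F(H) = -4 + (H + 5)/(H - 1) = -4 + (5 + H)/(-1 + H))
W = -54/5 (W = -6*(6 + 3*(3 - 1*(-4))/(-1 - 4)) = -6*(6 + 3*(3 + 4)/(-5)) = -6*(6 + 3*(-⅕)*7) = -6*(6 - 21/5) = -6*9/5 = -54/5 ≈ -10.800)
(-63 + Y*(-5))*W = (-63 - 3*(-5))*(-54/5) = (-63 + 15)*(-54/5) = -48*(-54/5) = 2592/5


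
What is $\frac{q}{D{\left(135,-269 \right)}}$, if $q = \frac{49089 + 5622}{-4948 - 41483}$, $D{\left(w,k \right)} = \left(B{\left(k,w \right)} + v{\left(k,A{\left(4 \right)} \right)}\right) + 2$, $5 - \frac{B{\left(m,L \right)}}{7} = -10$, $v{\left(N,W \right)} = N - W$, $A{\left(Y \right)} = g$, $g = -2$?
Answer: $\frac{6079}{825440} \approx 0.0073646$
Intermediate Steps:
$A{\left(Y \right)} = -2$
$B{\left(m,L \right)} = 105$ ($B{\left(m,L \right)} = 35 - -70 = 35 + 70 = 105$)
$D{\left(w,k \right)} = 109 + k$ ($D{\left(w,k \right)} = \left(105 + \left(k - -2\right)\right) + 2 = \left(105 + \left(k + 2\right)\right) + 2 = \left(105 + \left(2 + k\right)\right) + 2 = \left(107 + k\right) + 2 = 109 + k$)
$q = - \frac{6079}{5159}$ ($q = \frac{54711}{-46431} = 54711 \left(- \frac{1}{46431}\right) = - \frac{6079}{5159} \approx -1.1783$)
$\frac{q}{D{\left(135,-269 \right)}} = - \frac{6079}{5159 \left(109 - 269\right)} = - \frac{6079}{5159 \left(-160\right)} = \left(- \frac{6079}{5159}\right) \left(- \frac{1}{160}\right) = \frac{6079}{825440}$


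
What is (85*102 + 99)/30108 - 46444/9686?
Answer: -218899903/48604348 ≈ -4.5037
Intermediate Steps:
(85*102 + 99)/30108 - 46444/9686 = (8670 + 99)*(1/30108) - 46444*1/9686 = 8769*(1/30108) - 23222/4843 = 2923/10036 - 23222/4843 = -218899903/48604348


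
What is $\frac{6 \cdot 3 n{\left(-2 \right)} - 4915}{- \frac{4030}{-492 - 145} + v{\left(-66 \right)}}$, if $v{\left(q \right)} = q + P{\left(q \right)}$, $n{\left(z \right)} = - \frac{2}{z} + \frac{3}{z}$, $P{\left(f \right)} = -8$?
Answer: $\frac{60319}{829} \approx 72.761$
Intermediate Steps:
$n{\left(z \right)} = \frac{1}{z}$
$v{\left(q \right)} = -8 + q$ ($v{\left(q \right)} = q - 8 = -8 + q$)
$\frac{6 \cdot 3 n{\left(-2 \right)} - 4915}{- \frac{4030}{-492 - 145} + v{\left(-66 \right)}} = \frac{\frac{6 \cdot 3}{-2} - 4915}{- \frac{4030}{-492 - 145} - 74} = \frac{18 \left(- \frac{1}{2}\right) - 4915}{- \frac{4030}{-637} - 74} = \frac{-9 - 4915}{\left(-4030\right) \left(- \frac{1}{637}\right) - 74} = - \frac{4924}{\frac{310}{49} - 74} = - \frac{4924}{- \frac{3316}{49}} = \left(-4924\right) \left(- \frac{49}{3316}\right) = \frac{60319}{829}$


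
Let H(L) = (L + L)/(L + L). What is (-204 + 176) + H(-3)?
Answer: -27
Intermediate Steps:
H(L) = 1 (H(L) = (2*L)/((2*L)) = (2*L)*(1/(2*L)) = 1)
(-204 + 176) + H(-3) = (-204 + 176) + 1 = -28 + 1 = -27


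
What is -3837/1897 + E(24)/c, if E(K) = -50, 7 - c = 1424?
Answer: -5342179/2688049 ≈ -1.9874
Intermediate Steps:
c = -1417 (c = 7 - 1*1424 = 7 - 1424 = -1417)
-3837/1897 + E(24)/c = -3837/1897 - 50/(-1417) = -3837*1/1897 - 50*(-1/1417) = -3837/1897 + 50/1417 = -5342179/2688049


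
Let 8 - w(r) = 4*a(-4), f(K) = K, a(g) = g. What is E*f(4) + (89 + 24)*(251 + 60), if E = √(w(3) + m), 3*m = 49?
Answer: 35143 + 44*√3/3 ≈ 35168.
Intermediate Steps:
m = 49/3 (m = (⅓)*49 = 49/3 ≈ 16.333)
w(r) = 24 (w(r) = 8 - 4*(-4) = 8 - 1*(-16) = 8 + 16 = 24)
E = 11*√3/3 (E = √(24 + 49/3) = √(121/3) = 11*√3/3 ≈ 6.3509)
E*f(4) + (89 + 24)*(251 + 60) = (11*√3/3)*4 + (89 + 24)*(251 + 60) = 44*√3/3 + 113*311 = 44*√3/3 + 35143 = 35143 + 44*√3/3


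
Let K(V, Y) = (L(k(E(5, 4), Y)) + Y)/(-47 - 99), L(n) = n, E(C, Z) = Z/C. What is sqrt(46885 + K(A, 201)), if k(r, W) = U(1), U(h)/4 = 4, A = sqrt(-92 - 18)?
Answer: sqrt(999368978)/146 ≈ 216.53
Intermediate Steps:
A = I*sqrt(110) (A = sqrt(-110) = I*sqrt(110) ≈ 10.488*I)
U(h) = 16 (U(h) = 4*4 = 16)
k(r, W) = 16
K(V, Y) = -8/73 - Y/146 (K(V, Y) = (16 + Y)/(-47 - 99) = (16 + Y)/(-146) = (16 + Y)*(-1/146) = -8/73 - Y/146)
sqrt(46885 + K(A, 201)) = sqrt(46885 + (-8/73 - 1/146*201)) = sqrt(46885 + (-8/73 - 201/146)) = sqrt(46885 - 217/146) = sqrt(6844993/146) = sqrt(999368978)/146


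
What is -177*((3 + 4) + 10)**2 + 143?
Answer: -51010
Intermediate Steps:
-177*((3 + 4) + 10)**2 + 143 = -177*(7 + 10)**2 + 143 = -177*17**2 + 143 = -177*289 + 143 = -51153 + 143 = -51010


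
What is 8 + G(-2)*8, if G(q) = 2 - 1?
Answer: 16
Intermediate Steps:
G(q) = 1
8 + G(-2)*8 = 8 + 1*8 = 8 + 8 = 16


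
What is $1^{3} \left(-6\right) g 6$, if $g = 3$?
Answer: $-108$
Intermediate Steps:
$1^{3} \left(-6\right) g 6 = 1^{3} \left(-6\right) 3 \cdot 6 = 1 \left(-6\right) 3 \cdot 6 = \left(-6\right) 3 \cdot 6 = \left(-18\right) 6 = -108$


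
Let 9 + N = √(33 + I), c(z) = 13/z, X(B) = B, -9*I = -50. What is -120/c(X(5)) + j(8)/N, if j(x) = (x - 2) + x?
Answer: -121971/2483 - 21*√347/191 ≈ -51.171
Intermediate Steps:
I = 50/9 (I = -⅑*(-50) = 50/9 ≈ 5.5556)
N = -9 + √347/3 (N = -9 + √(33 + 50/9) = -9 + √(347/9) = -9 + √347/3 ≈ -2.7907)
j(x) = -2 + 2*x (j(x) = (-2 + x) + x = -2 + 2*x)
-120/c(X(5)) + j(8)/N = -120/(13/5) + (-2 + 2*8)/(-9 + √347/3) = -120/(13*(⅕)) + (-2 + 16)/(-9 + √347/3) = -120/13/5 + 14/(-9 + √347/3) = -120*5/13 + 14/(-9 + √347/3) = -600/13 + 14/(-9 + √347/3)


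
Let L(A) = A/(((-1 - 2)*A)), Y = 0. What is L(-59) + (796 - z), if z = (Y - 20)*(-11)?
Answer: 1727/3 ≈ 575.67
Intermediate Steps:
z = 220 (z = (0 - 20)*(-11) = -20*(-11) = 220)
L(A) = -1/3 (L(A) = A/((-3*A)) = A*(-1/(3*A)) = -1/3)
L(-59) + (796 - z) = -1/3 + (796 - 1*220) = -1/3 + (796 - 220) = -1/3 + 576 = 1727/3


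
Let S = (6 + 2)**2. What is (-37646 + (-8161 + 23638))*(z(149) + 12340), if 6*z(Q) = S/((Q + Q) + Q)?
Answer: -366851991268/1341 ≈ -2.7357e+8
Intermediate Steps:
S = 64 (S = 8**2 = 64)
z(Q) = 32/(9*Q) (z(Q) = (64/((Q + Q) + Q))/6 = (64/(2*Q + Q))/6 = (64/((3*Q)))/6 = (64*(1/(3*Q)))/6 = (64/(3*Q))/6 = 32/(9*Q))
(-37646 + (-8161 + 23638))*(z(149) + 12340) = (-37646 + (-8161 + 23638))*((32/9)/149 + 12340) = (-37646 + 15477)*((32/9)*(1/149) + 12340) = -22169*(32/1341 + 12340) = -22169*16547972/1341 = -366851991268/1341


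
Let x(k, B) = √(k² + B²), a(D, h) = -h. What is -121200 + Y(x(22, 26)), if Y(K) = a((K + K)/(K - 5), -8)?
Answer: -121192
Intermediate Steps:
x(k, B) = √(B² + k²)
Y(K) = 8 (Y(K) = -1*(-8) = 8)
-121200 + Y(x(22, 26)) = -121200 + 8 = -121192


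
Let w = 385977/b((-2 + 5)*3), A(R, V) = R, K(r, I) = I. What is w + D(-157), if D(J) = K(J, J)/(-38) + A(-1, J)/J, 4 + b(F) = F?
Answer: 2302862217/29830 ≈ 77200.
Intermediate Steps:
b(F) = -4 + F
w = 385977/5 (w = 385977/(-4 + (-2 + 5)*3) = 385977/(-4 + 3*3) = 385977/(-4 + 9) = 385977/5 ≈ 77195.)
D(J) = -1/J - J/38 (D(J) = J/(-38) - 1/J = J*(-1/38) - 1/J = -J/38 - 1/J = -1/J - J/38)
w + D(-157) = 385977/5 + (-1/(-157) - 1/38*(-157)) = 385977/5 + (-1*(-1/157) + 157/38) = 385977/5 + (1/157 + 157/38) = 385977/5 + 24687/5966 = 2302862217/29830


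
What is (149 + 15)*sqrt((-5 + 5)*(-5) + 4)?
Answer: 328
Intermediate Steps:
(149 + 15)*sqrt((-5 + 5)*(-5) + 4) = 164*sqrt(0*(-5) + 4) = 164*sqrt(0 + 4) = 164*sqrt(4) = 164*2 = 328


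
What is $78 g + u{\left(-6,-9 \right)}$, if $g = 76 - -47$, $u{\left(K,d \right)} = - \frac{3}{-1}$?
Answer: $9597$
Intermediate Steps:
$u{\left(K,d \right)} = 3$ ($u{\left(K,d \right)} = \left(-3\right) \left(-1\right) = 3$)
$g = 123$ ($g = 76 + 47 = 123$)
$78 g + u{\left(-6,-9 \right)} = 78 \cdot 123 + 3 = 9594 + 3 = 9597$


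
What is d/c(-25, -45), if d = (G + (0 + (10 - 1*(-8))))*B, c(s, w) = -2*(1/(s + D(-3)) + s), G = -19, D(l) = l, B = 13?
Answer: -182/701 ≈ -0.25963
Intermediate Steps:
c(s, w) = -2*s - 2/(-3 + s) (c(s, w) = -2*(1/(s - 3) + s) = -2*(1/(-3 + s) + s) = -2*(s + 1/(-3 + s)) = -2*s - 2/(-3 + s))
d = -13 (d = (-19 + (0 + (10 - 1*(-8))))*13 = (-19 + (0 + (10 + 8)))*13 = (-19 + (0 + 18))*13 = (-19 + 18)*13 = -1*13 = -13)
d/c(-25, -45) = -13*(-3 - 25)/(2*(-1 - 1*(-25)² + 3*(-25))) = -13*(-14/(-1 - 1*625 - 75)) = -13*(-14/(-1 - 625 - 75)) = -13/(2*(-1/28)*(-701)) = -13/701/14 = -13*14/701 = -182/701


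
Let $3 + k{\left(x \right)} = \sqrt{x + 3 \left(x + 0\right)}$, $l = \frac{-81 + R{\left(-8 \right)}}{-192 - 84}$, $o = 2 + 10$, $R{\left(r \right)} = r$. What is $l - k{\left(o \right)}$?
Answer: $\frac{917}{276} - 4 \sqrt{3} \approx -3.6057$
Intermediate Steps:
$o = 12$
$l = \frac{89}{276}$ ($l = \frac{-81 - 8}{-192 - 84} = - \frac{89}{-276} = \left(-89\right) \left(- \frac{1}{276}\right) = \frac{89}{276} \approx 0.32246$)
$k{\left(x \right)} = -3 + 2 \sqrt{x}$ ($k{\left(x \right)} = -3 + \sqrt{x + 3 \left(x + 0\right)} = -3 + \sqrt{x + 3 x} = -3 + \sqrt{4 x} = -3 + 2 \sqrt{x}$)
$l - k{\left(o \right)} = \frac{89}{276} - \left(-3 + 2 \sqrt{12}\right) = \frac{89}{276} - \left(-3 + 2 \cdot 2 \sqrt{3}\right) = \frac{89}{276} - \left(-3 + 4 \sqrt{3}\right) = \frac{89}{276} + \left(3 - 4 \sqrt{3}\right) = \frac{917}{276} - 4 \sqrt{3}$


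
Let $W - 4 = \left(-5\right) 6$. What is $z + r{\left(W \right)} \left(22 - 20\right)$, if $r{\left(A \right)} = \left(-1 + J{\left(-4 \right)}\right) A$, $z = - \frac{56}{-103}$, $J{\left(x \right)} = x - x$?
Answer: $\frac{5412}{103} \approx 52.544$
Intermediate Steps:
$J{\left(x \right)} = 0$
$z = \frac{56}{103}$ ($z = \left(-56\right) \left(- \frac{1}{103}\right) = \frac{56}{103} \approx 0.54369$)
$W = -26$ ($W = 4 - 30 = -26$)
$r{\left(A \right)} = - A$ ($r{\left(A \right)} = \left(-1 + 0\right) A = - A$)
$z + r{\left(W \right)} \left(22 - 20\right) = \frac{56}{103} + \left(-1\right) \left(-26\right) \left(22 - 20\right) = \frac{56}{103} + 26 \left(22 - 20\right) = \frac{56}{103} + 26 \cdot 2 = \frac{56}{103} + 52 = \frac{5412}{103}$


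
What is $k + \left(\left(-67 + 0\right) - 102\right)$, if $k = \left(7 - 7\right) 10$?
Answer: $-169$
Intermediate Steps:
$k = 0$ ($k = 0 \cdot 10 = 0$)
$k + \left(\left(-67 + 0\right) - 102\right) = 0 + \left(\left(-67 + 0\right) - 102\right) = 0 - 169 = -169$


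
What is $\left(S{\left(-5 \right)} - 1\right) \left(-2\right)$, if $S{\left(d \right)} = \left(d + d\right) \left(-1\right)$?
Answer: $-18$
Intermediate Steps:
$S{\left(d \right)} = - 2 d$ ($S{\left(d \right)} = 2 d \left(-1\right) = - 2 d$)
$\left(S{\left(-5 \right)} - 1\right) \left(-2\right) = \left(\left(-2\right) \left(-5\right) - 1\right) \left(-2\right) = \left(10 - 1\right) \left(-2\right) = 9 \left(-2\right) = -18$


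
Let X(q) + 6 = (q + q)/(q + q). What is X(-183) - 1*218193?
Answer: -218198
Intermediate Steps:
X(q) = -5 (X(q) = -6 + (q + q)/(q + q) = -6 + (2*q)/((2*q)) = -6 + (2*q)*(1/(2*q)) = -6 + 1 = -5)
X(-183) - 1*218193 = -5 - 1*218193 = -5 - 218193 = -218198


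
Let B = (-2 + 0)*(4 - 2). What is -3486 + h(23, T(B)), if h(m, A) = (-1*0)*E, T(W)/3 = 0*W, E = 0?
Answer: -3486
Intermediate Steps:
B = -4 (B = -2*2 = -4)
T(W) = 0 (T(W) = 3*(0*W) = 3*0 = 0)
h(m, A) = 0 (h(m, A) = -1*0*0 = 0*0 = 0)
-3486 + h(23, T(B)) = -3486 + 0 = -3486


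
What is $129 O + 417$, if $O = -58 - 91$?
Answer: $-18804$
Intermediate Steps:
$O = -149$ ($O = -58 - 91 = -149$)
$129 O + 417 = 129 \left(-149\right) + 417 = -19221 + 417 = -18804$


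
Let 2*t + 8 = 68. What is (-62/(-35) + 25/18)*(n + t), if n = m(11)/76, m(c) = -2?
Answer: 2267749/23940 ≈ 94.726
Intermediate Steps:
t = 30 (t = -4 + (½)*68 = -4 + 34 = 30)
n = -1/38 (n = -2/76 = -2*1/76 = -1/38 ≈ -0.026316)
(-62/(-35) + 25/18)*(n + t) = (-62/(-35) + 25/18)*(-1/38 + 30) = (-62*(-1/35) + 25*(1/18))*(1139/38) = (62/35 + 25/18)*(1139/38) = (1991/630)*(1139/38) = 2267749/23940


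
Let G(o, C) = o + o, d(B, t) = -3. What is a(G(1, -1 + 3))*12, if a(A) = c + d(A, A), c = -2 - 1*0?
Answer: -60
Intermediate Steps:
c = -2 (c = -2 + 0 = -2)
G(o, C) = 2*o
a(A) = -5 (a(A) = -2 - 3 = -5)
a(G(1, -1 + 3))*12 = -5*12 = -60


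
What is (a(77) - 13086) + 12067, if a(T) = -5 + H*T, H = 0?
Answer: -1024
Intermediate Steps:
a(T) = -5 (a(T) = -5 + 0*T = -5 + 0 = -5)
(a(77) - 13086) + 12067 = (-5 - 13086) + 12067 = -13091 + 12067 = -1024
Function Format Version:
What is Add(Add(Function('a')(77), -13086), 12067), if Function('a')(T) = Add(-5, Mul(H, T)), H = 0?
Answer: -1024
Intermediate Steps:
Function('a')(T) = -5 (Function('a')(T) = Add(-5, Mul(0, T)) = Add(-5, 0) = -5)
Add(Add(Function('a')(77), -13086), 12067) = Add(Add(-5, -13086), 12067) = Add(-13091, 12067) = -1024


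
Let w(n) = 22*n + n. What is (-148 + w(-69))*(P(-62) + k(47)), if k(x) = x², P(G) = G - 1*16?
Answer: -3697285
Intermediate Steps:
P(G) = -16 + G (P(G) = G - 16 = -16 + G)
w(n) = 23*n
(-148 + w(-69))*(P(-62) + k(47)) = (-148 + 23*(-69))*((-16 - 62) + 47²) = (-148 - 1587)*(-78 + 2209) = -1735*2131 = -3697285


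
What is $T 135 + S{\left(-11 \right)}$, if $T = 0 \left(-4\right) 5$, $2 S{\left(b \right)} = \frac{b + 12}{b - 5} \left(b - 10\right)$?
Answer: $\frac{21}{32} \approx 0.65625$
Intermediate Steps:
$S{\left(b \right)} = \frac{\left(-10 + b\right) \left(12 + b\right)}{2 \left(-5 + b\right)}$ ($S{\left(b \right)} = \frac{\frac{b + 12}{b - 5} \left(b - 10\right)}{2} = \frac{\frac{12 + b}{-5 + b} \left(-10 + b\right)}{2} = \frac{\frac{1}{-5 + b} \left(-10 + b\right) \left(12 + b\right)}{2} = \frac{\left(-10 + b\right) \left(12 + b\right)}{2 \left(-5 + b\right)}$)
$T = 0$ ($T = 0 \cdot 5 = 0$)
$T 135 + S{\left(-11 \right)} = 0 \cdot 135 + \frac{-60 - 11 + \frac{\left(-11\right)^{2}}{2}}{-5 - 11} = 0 + \frac{-60 - 11 + \frac{1}{2} \cdot 121}{-16} = 0 - \frac{-60 - 11 + \frac{121}{2}}{16} = 0 - - \frac{21}{32} = 0 + \frac{21}{32} = \frac{21}{32}$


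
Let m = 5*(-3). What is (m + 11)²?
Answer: 16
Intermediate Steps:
m = -15
(m + 11)² = (-15 + 11)² = (-4)² = 16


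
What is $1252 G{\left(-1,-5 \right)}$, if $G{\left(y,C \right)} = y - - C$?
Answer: $-7512$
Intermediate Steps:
$G{\left(y,C \right)} = C + y$ ($G{\left(y,C \right)} = y + C = C + y$)
$1252 G{\left(-1,-5 \right)} = 1252 \left(-5 - 1\right) = 1252 \left(-6\right) = -7512$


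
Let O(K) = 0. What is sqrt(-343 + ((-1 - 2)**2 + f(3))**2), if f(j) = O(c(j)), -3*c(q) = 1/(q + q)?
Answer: I*sqrt(262) ≈ 16.186*I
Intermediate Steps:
c(q) = -1/(6*q) (c(q) = -1/(3*(q + q)) = -1/(2*q)/3 = -1/(6*q))
f(j) = 0
sqrt(-343 + ((-1 - 2)**2 + f(3))**2) = sqrt(-343 + ((-1 - 2)**2 + 0)**2) = sqrt(-343 + ((-3)**2 + 0)**2) = sqrt(-343 + (9 + 0)**2) = sqrt(-343 + 9**2) = sqrt(-343 + 81) = sqrt(-262) = I*sqrt(262)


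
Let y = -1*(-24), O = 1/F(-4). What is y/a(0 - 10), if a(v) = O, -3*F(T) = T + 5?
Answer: -8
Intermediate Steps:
F(T) = -5/3 - T/3 (F(T) = -(T + 5)/3 = -(5 + T)/3 = -5/3 - T/3)
O = -3 (O = 1/(-5/3 - ⅓*(-4)) = 1/(-5/3 + 4/3) = 1/(-⅓) = -3)
a(v) = -3
y = 24
y/a(0 - 10) = 24/(-3) = 24*(-⅓) = -8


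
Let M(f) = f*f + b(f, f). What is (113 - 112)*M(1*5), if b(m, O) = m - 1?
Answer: 29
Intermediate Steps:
b(m, O) = -1 + m
M(f) = -1 + f + f² (M(f) = f*f + (-1 + f) = f² + (-1 + f) = -1 + f + f²)
(113 - 112)*M(1*5) = (113 - 112)*(-1 + 1*5 + (1*5)²) = 1*(-1 + 5 + 5²) = 1*(-1 + 5 + 25) = 1*29 = 29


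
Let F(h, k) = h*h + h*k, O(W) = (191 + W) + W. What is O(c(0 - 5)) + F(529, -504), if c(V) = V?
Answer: 13406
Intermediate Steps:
O(W) = 191 + 2*W
F(h, k) = h**2 + h*k
O(c(0 - 5)) + F(529, -504) = (191 + 2*(0 - 5)) + 529*(529 - 504) = (191 + 2*(-5)) + 529*25 = (191 - 10) + 13225 = 181 + 13225 = 13406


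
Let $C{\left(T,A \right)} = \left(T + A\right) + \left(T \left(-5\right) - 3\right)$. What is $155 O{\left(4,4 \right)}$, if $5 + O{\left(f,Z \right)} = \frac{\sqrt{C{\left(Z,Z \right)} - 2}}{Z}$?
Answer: $-775 + \frac{155 i \sqrt{17}}{4} \approx -775.0 + 159.77 i$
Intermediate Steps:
$C{\left(T,A \right)} = -3 + A - 4 T$ ($C{\left(T,A \right)} = \left(A + T\right) - \left(3 + 5 T\right) = -3 + A - 4 T$)
$O{\left(f,Z \right)} = -5 + \frac{\sqrt{-5 - 3 Z}}{Z}$ ($O{\left(f,Z \right)} = -5 + \frac{\sqrt{\left(-3 + Z - 4 Z\right) - 2}}{Z} = -5 + \frac{\sqrt{\left(-3 - 3 Z\right) - 2}}{Z} = -5 + \frac{\sqrt{-5 - 3 Z}}{Z}$)
$155 O{\left(4,4 \right)} = 155 \left(-5 + \frac{\sqrt{-5 - 12}}{4}\right) = 155 \left(-5 + \frac{\sqrt{-17}}{4}\right) = 155 \left(-5 + \frac{i \sqrt{17}}{4}\right) = -775 + \frac{155 i \sqrt{17}}{4}$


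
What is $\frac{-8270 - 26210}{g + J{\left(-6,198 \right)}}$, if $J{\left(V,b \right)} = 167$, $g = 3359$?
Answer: $- \frac{17240}{1763} \approx -9.7788$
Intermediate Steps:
$\frac{-8270 - 26210}{g + J{\left(-6,198 \right)}} = \frac{-8270 - 26210}{3359 + 167} = - \frac{34480}{3526} = \left(-34480\right) \frac{1}{3526} = - \frac{17240}{1763}$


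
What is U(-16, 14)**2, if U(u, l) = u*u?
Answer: 65536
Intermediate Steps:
U(u, l) = u**2
U(-16, 14)**2 = ((-16)**2)**2 = 256**2 = 65536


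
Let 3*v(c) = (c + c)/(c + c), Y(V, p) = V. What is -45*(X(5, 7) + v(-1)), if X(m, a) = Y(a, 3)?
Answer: -330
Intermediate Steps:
X(m, a) = a
v(c) = ⅓ (v(c) = ((c + c)/(c + c))/3 = ((2*c)/((2*c)))/3 = ((2*c)*(1/(2*c)))/3 = (⅓)*1 = ⅓)
-45*(X(5, 7) + v(-1)) = -45*(7 + ⅓) = -45*22/3 = -330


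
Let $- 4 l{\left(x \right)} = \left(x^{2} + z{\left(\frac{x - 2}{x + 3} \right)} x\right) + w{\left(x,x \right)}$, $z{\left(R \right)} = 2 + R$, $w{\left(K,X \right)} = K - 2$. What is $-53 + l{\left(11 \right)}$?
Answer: $- \frac{5195}{56} \approx -92.768$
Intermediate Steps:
$w{\left(K,X \right)} = -2 + K$ ($w{\left(K,X \right)} = K - 2 = -2 + K$)
$l{\left(x \right)} = \frac{1}{2} - \frac{x}{4} - \frac{x^{2}}{4} - \frac{x \left(2 + \frac{-2 + x}{3 + x}\right)}{4}$ ($l{\left(x \right)} = - \frac{\left(x^{2} + \left(2 + \frac{x - 2}{x + 3}\right) x\right) + \left(-2 + x\right)}{4} = - \frac{\left(x^{2} + \left(2 + \frac{-2 + x}{3 + x}\right) x\right) + \left(-2 + x\right)}{4} = - \frac{\left(x^{2} + x \left(2 + \frac{-2 + x}{3 + x}\right)\right) + \left(-2 + x\right)}{4} = - \frac{-2 + x + x^{2} + x \left(2 + \frac{-2 + x}{3 + x}\right)}{4} = \frac{1}{2} - \frac{x}{4} - \frac{x^{2}}{4} - \frac{x \left(2 + \frac{-2 + x}{3 + x}\right)}{4}$)
$-53 + l{\left(11 \right)} = -53 + \frac{6 - 11^{3} - 7 \cdot 11^{2} - 55}{4 \left(3 + 11\right)} = -53 + \frac{6 - 1331 - 847 - 55}{4 \cdot 14} = -53 + \frac{1}{4} \cdot \frac{1}{14} \left(6 - 1331 - 847 - 55\right) = -53 + \frac{1}{4} \cdot \frac{1}{14} \left(-2227\right) = -53 - \frac{2227}{56} = - \frac{5195}{56}$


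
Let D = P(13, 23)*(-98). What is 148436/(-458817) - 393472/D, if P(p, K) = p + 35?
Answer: 1873264580/22482033 ≈ 83.323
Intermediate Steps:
P(p, K) = 35 + p
D = -4704 (D = (35 + 13)*(-98) = 48*(-98) = -4704)
148436/(-458817) - 393472/D = 148436/(-458817) - 393472/(-4704) = 148436*(-1/458817) - 393472*(-1/4704) = -148436/458817 + 12296/147 = 1873264580/22482033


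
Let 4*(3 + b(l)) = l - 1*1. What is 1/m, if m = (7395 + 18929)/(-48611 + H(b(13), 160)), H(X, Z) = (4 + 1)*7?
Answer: -12144/6581 ≈ -1.8453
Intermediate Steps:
b(l) = -13/4 + l/4 (b(l) = -3 + (l - 1*1)/4 = -3 + (l - 1)/4 = -3 + (-1 + l)/4 = -3 + (-1/4 + l/4) = -13/4 + l/4)
H(X, Z) = 35 (H(X, Z) = 5*7 = 35)
m = -6581/12144 (m = (7395 + 18929)/(-48611 + 35) = 26324/(-48576) = 26324*(-1/48576) = -6581/12144 ≈ -0.54191)
1/m = 1/(-6581/12144) = -12144/6581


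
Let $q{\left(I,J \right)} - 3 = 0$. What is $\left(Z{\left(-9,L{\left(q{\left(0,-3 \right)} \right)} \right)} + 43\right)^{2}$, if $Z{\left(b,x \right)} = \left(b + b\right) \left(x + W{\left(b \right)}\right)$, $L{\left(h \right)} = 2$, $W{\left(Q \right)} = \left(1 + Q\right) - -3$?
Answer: $9409$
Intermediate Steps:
$W{\left(Q \right)} = 4 + Q$ ($W{\left(Q \right)} = \left(1 + Q\right) + 3 = 4 + Q$)
$q{\left(I,J \right)} = 3$ ($q{\left(I,J \right)} = 3 + 0 = 3$)
$Z{\left(b,x \right)} = 2 b \left(4 + b + x\right)$ ($Z{\left(b,x \right)} = \left(b + b\right) \left(x + \left(4 + b\right)\right) = 2 b \left(4 + b + x\right)$)
$\left(Z{\left(-9,L{\left(q{\left(0,-3 \right)} \right)} \right)} + 43\right)^{2} = \left(2 \left(-9\right) \left(4 - 9 + 2\right) + 43\right)^{2} = \left(2 \left(-9\right) \left(-3\right) + 43\right)^{2} = \left(54 + 43\right)^{2} = 97^{2} = 9409$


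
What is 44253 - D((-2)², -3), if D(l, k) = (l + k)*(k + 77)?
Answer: 44179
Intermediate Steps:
D(l, k) = (77 + k)*(k + l) (D(l, k) = (k + l)*(77 + k) = (77 + k)*(k + l))
44253 - D((-2)², -3) = 44253 - ((-3)² + 77*(-3) + 77*(-2)² - 3*(-2)²) = 44253 - (9 - 231 + 77*4 - 3*4) = 44253 - (9 - 231 + 308 - 12) = 44253 - 1*74 = 44253 - 74 = 44179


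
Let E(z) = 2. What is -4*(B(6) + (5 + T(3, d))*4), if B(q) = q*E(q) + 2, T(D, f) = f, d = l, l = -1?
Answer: -120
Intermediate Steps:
d = -1
B(q) = 2 + 2*q (B(q) = q*2 + 2 = 2*q + 2 = 2 + 2*q)
-4*(B(6) + (5 + T(3, d))*4) = -4*((2 + 2*6) + (5 - 1)*4) = -4*((2 + 12) + 4*4) = -4*(14 + 16) = -4*30 = -120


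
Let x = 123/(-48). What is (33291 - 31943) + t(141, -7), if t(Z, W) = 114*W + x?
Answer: 8759/16 ≈ 547.44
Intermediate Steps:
x = -41/16 (x = 123*(-1/48) = -41/16 ≈ -2.5625)
t(Z, W) = -41/16 + 114*W (t(Z, W) = 114*W - 41/16 = -41/16 + 114*W)
(33291 - 31943) + t(141, -7) = (33291 - 31943) + (-41/16 + 114*(-7)) = 1348 + (-41/16 - 798) = 1348 - 12809/16 = 8759/16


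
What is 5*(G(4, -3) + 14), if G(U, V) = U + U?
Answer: 110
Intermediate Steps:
G(U, V) = 2*U
5*(G(4, -3) + 14) = 5*(2*4 + 14) = 5*(8 + 14) = 5*22 = 110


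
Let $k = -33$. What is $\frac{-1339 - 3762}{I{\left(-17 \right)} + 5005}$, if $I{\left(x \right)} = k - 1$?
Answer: $- \frac{5101}{4971} \approx -1.0262$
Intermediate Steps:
$I{\left(x \right)} = -34$ ($I{\left(x \right)} = -33 - 1 = -34$)
$\frac{-1339 - 3762}{I{\left(-17 \right)} + 5005} = \frac{-1339 - 3762}{-34 + 5005} = - \frac{5101}{4971}$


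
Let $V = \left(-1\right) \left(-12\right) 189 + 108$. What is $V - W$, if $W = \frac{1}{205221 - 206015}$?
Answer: $\frac{1886545}{794} \approx 2376.0$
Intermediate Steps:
$W = - \frac{1}{794}$ ($W = \frac{1}{-794} = - \frac{1}{794} \approx -0.0012594$)
$V = 2376$ ($V = 12 \cdot 189 + 108 = 2268 + 108 = 2376$)
$V - W = 2376 - - \frac{1}{794} = 2376 + \frac{1}{794} = \frac{1886545}{794}$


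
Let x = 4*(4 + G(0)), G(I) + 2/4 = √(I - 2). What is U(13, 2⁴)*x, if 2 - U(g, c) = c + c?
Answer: -420 - 120*I*√2 ≈ -420.0 - 169.71*I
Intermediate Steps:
U(g, c) = 2 - 2*c (U(g, c) = 2 - (c + c) = 2 - 2*c)
G(I) = -½ + √(-2 + I) (G(I) = -½ + √(I - 2) = -½ + √(-2 + I))
x = 14 + 4*I*√2 (x = 4*(4 + (-½ + √(-2 + 0))) = 4*(4 + (-½ + √(-2))) = 4*(4 + (-½ + I*√2)) = 4*(7/2 + I*√2) = 14 + 4*I*√2 ≈ 14.0 + 5.6569*I)
U(13, 2⁴)*x = (2 - 2*2⁴)*(14 + 4*I*√2) = (2 - 2*16)*(14 + 4*I*√2) = (2 - 32)*(14 + 4*I*√2) = -30*(14 + 4*I*√2) = -420 - 120*I*√2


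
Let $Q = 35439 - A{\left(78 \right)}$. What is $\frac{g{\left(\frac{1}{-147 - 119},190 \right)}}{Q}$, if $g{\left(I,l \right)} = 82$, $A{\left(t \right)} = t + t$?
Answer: $\frac{82}{35283} \approx 0.0023241$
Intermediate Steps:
$A{\left(t \right)} = 2 t$
$Q = 35283$ ($Q = 35439 - 2 \cdot 78 = 35439 - 156 = 35283$)
$\frac{g{\left(\frac{1}{-147 - 119},190 \right)}}{Q} = \frac{82}{35283}$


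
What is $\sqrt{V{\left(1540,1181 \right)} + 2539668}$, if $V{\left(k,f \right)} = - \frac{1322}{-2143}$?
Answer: $\frac{17 \sqrt{40357434602}}{2143} \approx 1593.6$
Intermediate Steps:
$V{\left(k,f \right)} = \frac{1322}{2143}$ ($V{\left(k,f \right)} = \left(-1322\right) \left(- \frac{1}{2143}\right) = \frac{1322}{2143}$)
$\sqrt{V{\left(1540,1181 \right)} + 2539668} = \sqrt{\frac{1322}{2143} + 2539668} = \sqrt{\frac{5442509846}{2143}} = \frac{17 \sqrt{40357434602}}{2143}$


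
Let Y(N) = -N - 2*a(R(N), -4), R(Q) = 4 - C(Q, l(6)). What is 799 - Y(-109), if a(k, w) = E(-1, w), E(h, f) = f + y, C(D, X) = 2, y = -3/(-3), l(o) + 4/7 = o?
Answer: 684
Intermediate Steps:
l(o) = -4/7 + o
y = 1 (y = -3*(-⅓) = 1)
E(h, f) = 1 + f (E(h, f) = f + 1 = 1 + f)
R(Q) = 2 (R(Q) = 4 - 1*2 = 4 - 2 = 2)
a(k, w) = 1 + w
Y(N) = 6 - N (Y(N) = -N - 2*(1 - 4) = -N - 2*(-3) = -N + 6 = 6 - N)
799 - Y(-109) = 799 - (6 - 1*(-109)) = 799 - (6 + 109) = 799 - 1*115 = 799 - 115 = 684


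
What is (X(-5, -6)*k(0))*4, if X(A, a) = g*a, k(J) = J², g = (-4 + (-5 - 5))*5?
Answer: 0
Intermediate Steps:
g = -70 (g = (-4 - 10)*5 = -14*5 = -70)
X(A, a) = -70*a
(X(-5, -6)*k(0))*4 = (-70*(-6)*0²)*4 = (420*0)*4 = 0*4 = 0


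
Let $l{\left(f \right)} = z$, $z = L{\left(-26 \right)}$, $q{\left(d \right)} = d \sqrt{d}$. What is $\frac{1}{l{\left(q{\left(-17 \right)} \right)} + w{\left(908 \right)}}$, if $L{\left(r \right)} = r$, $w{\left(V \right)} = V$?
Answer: $\frac{1}{882} \approx 0.0011338$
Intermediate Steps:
$q{\left(d \right)} = d^{\frac{3}{2}}$
$z = -26$
$l{\left(f \right)} = -26$
$\frac{1}{l{\left(q{\left(-17 \right)} \right)} + w{\left(908 \right)}} = \frac{1}{-26 + 908} = \frac{1}{882}$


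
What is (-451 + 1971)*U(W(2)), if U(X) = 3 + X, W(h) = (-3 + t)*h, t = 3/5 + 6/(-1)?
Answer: -20976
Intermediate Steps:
t = -27/5 (t = 3*(1/5) + 6*(-1) = 3/5 - 6 = -27/5 ≈ -5.4000)
W(h) = -42*h/5 (W(h) = (-3 - 27/5)*h = -42*h/5)
(-451 + 1971)*U(W(2)) = (-451 + 1971)*(3 - 42/5*2) = 1520*(3 - 84/5) = 1520*(-69/5) = -20976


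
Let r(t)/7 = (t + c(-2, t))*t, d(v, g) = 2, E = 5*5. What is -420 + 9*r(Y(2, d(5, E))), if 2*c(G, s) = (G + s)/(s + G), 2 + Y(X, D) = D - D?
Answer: -231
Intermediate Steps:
E = 25
Y(X, D) = -2 (Y(X, D) = -2 + (D - D) = -2 + 0 = -2)
c(G, s) = 1/2 (c(G, s) = ((G + s)/(s + G))/2 = ((G + s)/(G + s))/2 = (1/2)*1 = 1/2)
r(t) = 7*t*(1/2 + t) (r(t) = 7*((t + 1/2)*t) = 7*((1/2 + t)*t) = 7*(t*(1/2 + t)) = 7*t*(1/2 + t))
-420 + 9*r(Y(2, d(5, E))) = -420 + 9*((7/2)*(-2)*(1 + 2*(-2))) = -420 + 9*((7/2)*(-2)*(1 - 4)) = -420 + 9*((7/2)*(-2)*(-3)) = -420 + 9*21 = -420 + 189 = -231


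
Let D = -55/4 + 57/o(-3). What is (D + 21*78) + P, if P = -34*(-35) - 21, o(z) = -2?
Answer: 11059/4 ≈ 2764.8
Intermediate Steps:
P = 1169 (P = 1190 - 21 = 1169)
D = -169/4 (D = -55/4 + 57/(-2) = -55*¼ + 57*(-½) = -55/4 - 57/2 = -169/4 ≈ -42.250)
(D + 21*78) + P = (-169/4 + 21*78) + 1169 = (-169/4 + 1638) + 1169 = 6383/4 + 1169 = 11059/4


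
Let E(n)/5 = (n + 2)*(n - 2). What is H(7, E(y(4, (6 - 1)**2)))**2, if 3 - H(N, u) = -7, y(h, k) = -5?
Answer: 100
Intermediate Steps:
E(n) = 5*(-2 + n)*(2 + n) (E(n) = 5*((n + 2)*(n - 2)) = 5*((2 + n)*(-2 + n)) = 5*((-2 + n)*(2 + n)) = 5*(-2 + n)*(2 + n))
H(N, u) = 10 (H(N, u) = 3 - 1*(-7) = 3 + 7 = 10)
H(7, E(y(4, (6 - 1)**2)))**2 = 10**2 = 100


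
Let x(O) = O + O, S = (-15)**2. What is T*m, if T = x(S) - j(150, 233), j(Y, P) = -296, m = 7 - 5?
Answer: 1492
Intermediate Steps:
m = 2
S = 225
x(O) = 2*O
T = 746 (T = 2*225 - 1*(-296) = 450 + 296 = 746)
T*m = 746*2 = 1492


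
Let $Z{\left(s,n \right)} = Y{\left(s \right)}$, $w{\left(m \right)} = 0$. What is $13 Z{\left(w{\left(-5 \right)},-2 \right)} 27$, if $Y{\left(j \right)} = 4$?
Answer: $1404$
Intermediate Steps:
$Z{\left(s,n \right)} = 4$
$13 Z{\left(w{\left(-5 \right)},-2 \right)} 27 = 13 \cdot 4 \cdot 27 = 52 \cdot 27 = 1404$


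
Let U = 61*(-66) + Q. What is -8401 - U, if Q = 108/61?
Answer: -266983/61 ≈ -4376.8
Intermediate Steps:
Q = 108/61 (Q = 108*(1/61) = 108/61 ≈ 1.7705)
U = -245478/61 (U = 61*(-66) + 108/61 = -4026 + 108/61 = -245478/61 ≈ -4024.2)
-8401 - U = -8401 - 1*(-245478/61) = -8401 + 245478/61 = -266983/61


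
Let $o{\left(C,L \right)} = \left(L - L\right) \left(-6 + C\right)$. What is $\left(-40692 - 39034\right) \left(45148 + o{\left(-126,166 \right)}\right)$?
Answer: $-3599469448$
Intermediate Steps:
$o{\left(C,L \right)} = 0$ ($o{\left(C,L \right)} = 0 \left(-6 + C\right) = 0$)
$\left(-40692 - 39034\right) \left(45148 + o{\left(-126,166 \right)}\right) = \left(-40692 - 39034\right) \left(45148 + 0\right) = \left(-79726\right) 45148 = -3599469448$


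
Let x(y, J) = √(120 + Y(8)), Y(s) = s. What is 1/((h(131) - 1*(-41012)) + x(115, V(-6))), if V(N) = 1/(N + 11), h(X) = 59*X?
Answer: 48741/2375684953 - 8*√2/2375684953 ≈ 2.0512e-5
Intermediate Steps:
V(N) = 1/(11 + N)
x(y, J) = 8*√2 (x(y, J) = √(120 + 8) = √128 = 8*√2)
1/((h(131) - 1*(-41012)) + x(115, V(-6))) = 1/((59*131 - 1*(-41012)) + 8*√2) = 1/((7729 + 41012) + 8*√2) = 1/(48741 + 8*√2)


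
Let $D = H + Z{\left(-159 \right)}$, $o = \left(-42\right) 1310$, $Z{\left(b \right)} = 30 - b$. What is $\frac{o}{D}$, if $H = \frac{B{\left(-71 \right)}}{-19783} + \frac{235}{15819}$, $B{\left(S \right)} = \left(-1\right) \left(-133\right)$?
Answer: $- \frac{17218359180540}{59149580431} \approx -291.1$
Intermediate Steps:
$B{\left(S \right)} = 133$
$H = \frac{2545078}{312947277}$ ($H = \frac{133}{-19783} + \frac{235}{15819} = 133 \left(- \frac{1}{19783}\right) + 235 \cdot \frac{1}{15819} = - \frac{133}{19783} + \frac{235}{15819} = \frac{2545078}{312947277} \approx 0.0081326$)
$o = -55020$
$D = \frac{59149580431}{312947277}$ ($D = \frac{2545078}{312947277} + \left(30 - -159\right) = \frac{2545078}{312947277} + \left(30 + 159\right) = \frac{2545078}{312947277} + 189 = \frac{59149580431}{312947277} \approx 189.01$)
$\frac{o}{D} = - \frac{55020}{\frac{59149580431}{312947277}} = \left(-55020\right) \frac{312947277}{59149580431} = - \frac{17218359180540}{59149580431}$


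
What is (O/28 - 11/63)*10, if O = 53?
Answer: 2165/126 ≈ 17.183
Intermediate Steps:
(O/28 - 11/63)*10 = (53/28 - 11/63)*10 = (433/252)*10 = 2165/126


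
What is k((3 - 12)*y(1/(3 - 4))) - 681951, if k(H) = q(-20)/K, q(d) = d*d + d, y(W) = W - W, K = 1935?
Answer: -263914961/387 ≈ -6.8195e+5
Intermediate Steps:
y(W) = 0
q(d) = d + d**2 (q(d) = d**2 + d = d + d**2)
k(H) = 76/387 (k(H) = -20*(1 - 20)/1935 = -20*(-19)*(1/1935) = 380*(1/1935) = 76/387)
k((3 - 12)*y(1/(3 - 4))) - 681951 = 76/387 - 681951 = -263914961/387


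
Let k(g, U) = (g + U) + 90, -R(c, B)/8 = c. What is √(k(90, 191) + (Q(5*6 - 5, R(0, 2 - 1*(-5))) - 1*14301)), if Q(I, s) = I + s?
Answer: 3*I*√1545 ≈ 117.92*I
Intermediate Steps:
R(c, B) = -8*c
k(g, U) = 90 + U + g (k(g, U) = (U + g) + 90 = 90 + U + g)
√(k(90, 191) + (Q(5*6 - 5, R(0, 2 - 1*(-5))) - 1*14301)) = √((90 + 191 + 90) + (((5*6 - 5) - 8*0) - 1*14301)) = √(371 + (((30 - 5) + 0) - 14301)) = √(371 + ((25 + 0) - 14301)) = √(371 + (25 - 14301)) = √(371 - 14276) = √(-13905) = 3*I*√1545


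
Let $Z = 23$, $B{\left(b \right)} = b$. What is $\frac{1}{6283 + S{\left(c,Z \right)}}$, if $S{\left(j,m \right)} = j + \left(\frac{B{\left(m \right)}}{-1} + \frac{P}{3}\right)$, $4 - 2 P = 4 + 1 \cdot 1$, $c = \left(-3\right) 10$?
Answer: $\frac{6}{37379} \approx 0.00016052$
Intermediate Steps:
$c = -30$
$P = - \frac{1}{2}$ ($P = 2 - \frac{4 + 1 \cdot 1}{2} = 2 - \frac{4 + 1}{2} = 2 - \frac{5}{2} = - \frac{1}{2} \approx -0.5$)
$S{\left(j,m \right)} = - \frac{1}{6} + j - m$ ($S{\left(j,m \right)} = j + \left(\frac{m}{-1} - \frac{1}{2 \cdot 3}\right) = j + \left(m \left(-1\right) - \frac{1}{6}\right) = j - \left(\frac{1}{6} + m\right) = - \frac{1}{6} + j - m$)
$\frac{1}{6283 + S{\left(c,Z \right)}} = \frac{1}{6283 - \frac{319}{6}} = \frac{1}{\frac{37379}{6}} = \frac{6}{37379}$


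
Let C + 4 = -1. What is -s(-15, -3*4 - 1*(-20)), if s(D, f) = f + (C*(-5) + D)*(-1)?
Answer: 2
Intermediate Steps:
C = -5 (C = -4 - 1 = -5)
s(D, f) = -25 + f - D (s(D, f) = f + (-5*(-5) + D)*(-1) = f + (25 + D)*(-1) = f + (-25 - D) = -25 + f - D)
-s(-15, -3*4 - 1*(-20)) = -(-25 + (-3*4 - 1*(-20)) - 1*(-15)) = -(-25 + (-12 + 20) + 15) = -(-25 + 8 + 15) = -1*(-2) = 2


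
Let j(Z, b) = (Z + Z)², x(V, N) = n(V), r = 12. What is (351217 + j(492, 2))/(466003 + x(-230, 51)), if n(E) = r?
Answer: 1319473/466015 ≈ 2.8314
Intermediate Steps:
n(E) = 12
x(V, N) = 12
j(Z, b) = 4*Z² (j(Z, b) = (2*Z)² = 4*Z²)
(351217 + j(492, 2))/(466003 + x(-230, 51)) = (351217 + 4*492²)/(466003 + 12) = (351217 + 4*242064)/466015 = (351217 + 968256)*(1/466015) = 1319473*(1/466015) = 1319473/466015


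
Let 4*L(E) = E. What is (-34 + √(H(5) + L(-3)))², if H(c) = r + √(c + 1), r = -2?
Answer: (68 - I*√(11 - 4*√6))²/4 ≈ 1155.7 - 37.277*I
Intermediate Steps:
L(E) = E/4
H(c) = -2 + √(1 + c) (H(c) = -2 + √(c + 1) = -2 + √(1 + c))
(-34 + √(H(5) + L(-3)))² = (-34 + √((-2 + √(1 + 5)) + (¼)*(-3)))² = (-34 + √((-2 + √6) - ¾))² = (-34 + √(-11/4 + √6))²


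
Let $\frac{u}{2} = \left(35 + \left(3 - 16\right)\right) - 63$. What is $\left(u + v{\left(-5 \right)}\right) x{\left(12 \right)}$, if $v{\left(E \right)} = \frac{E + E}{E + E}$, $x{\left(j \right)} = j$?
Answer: $-972$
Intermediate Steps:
$v{\left(E \right)} = 1$ ($v{\left(E \right)} = \frac{2 E}{2 E} = 2 E \frac{1}{2 E} = 1$)
$u = -82$ ($u = 2 \left(\left(35 + \left(3 - 16\right)\right) - 63\right) = 2 \left(\left(35 - 13\right) - 63\right) = 2 \left(22 - 63\right) = 2 \left(-41\right) = -82$)
$\left(u + v{\left(-5 \right)}\right) x{\left(12 \right)} = \left(-82 + 1\right) 12 = \left(-81\right) 12 = -972$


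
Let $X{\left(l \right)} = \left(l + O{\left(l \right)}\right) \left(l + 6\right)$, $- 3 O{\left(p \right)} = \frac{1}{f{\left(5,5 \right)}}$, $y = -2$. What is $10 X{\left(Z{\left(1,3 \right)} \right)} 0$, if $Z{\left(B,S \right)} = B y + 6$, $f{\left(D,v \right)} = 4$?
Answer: $0$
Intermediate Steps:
$Z{\left(B,S \right)} = 6 - 2 B$ ($Z{\left(B,S \right)} = B \left(-2\right) + 6 = - 2 B + 6 = 6 - 2 B$)
$O{\left(p \right)} = - \frac{1}{12}$ ($O{\left(p \right)} = - \frac{1}{3 \cdot 4} = \left(- \frac{1}{3}\right) \frac{1}{4} = - \frac{1}{12}$)
$X{\left(l \right)} = \left(6 + l\right) \left(- \frac{1}{12} + l\right)$ ($X{\left(l \right)} = \left(l - \frac{1}{12}\right) \left(l + 6\right) = \left(- \frac{1}{12} + l\right) \left(6 + l\right) = \left(6 + l\right) \left(- \frac{1}{12} + l\right)$)
$10 X{\left(Z{\left(1,3 \right)} \right)} 0 = 10 \left(- \frac{1}{2} + \left(6 - 2\right)^{2} + \frac{71 \left(6 - 2\right)}{12}\right) 0 = 10 \left(- \frac{1}{2} + 4^{2} + \frac{71}{12} \cdot 4\right) 0 = 10 \left(- \frac{1}{2} + 16 + \frac{71}{3}\right) 0 = 10 \cdot \frac{235}{6} \cdot 0 = \frac{1175}{3} \cdot 0 = 0$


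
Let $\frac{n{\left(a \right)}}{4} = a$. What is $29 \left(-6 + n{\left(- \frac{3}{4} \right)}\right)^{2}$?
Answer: $2349$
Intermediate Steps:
$n{\left(a \right)} = 4 a$
$29 \left(-6 + n{\left(- \frac{3}{4} \right)}\right)^{2} = 29 \left(-6 + 4 \left(- \frac{3}{4}\right)\right)^{2} = 29 \left(-6 - 3\right)^{2} = 29 \left(-9\right)^{2} = 29 \cdot 81 = 2349$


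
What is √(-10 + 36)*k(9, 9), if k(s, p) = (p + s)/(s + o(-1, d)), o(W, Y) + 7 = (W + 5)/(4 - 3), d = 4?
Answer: 3*√26 ≈ 15.297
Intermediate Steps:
o(W, Y) = -2 + W (o(W, Y) = -7 + (W + 5)/(4 - 3) = -7 + (5 + W)/1 = -7 + (5 + W)*1 = -7 + (5 + W) = -2 + W)
k(s, p) = (p + s)/(-3 + s) (k(s, p) = (p + s)/(s + (-2 - 1)) = (p + s)/(s - 3) = (p + s)/(-3 + s))
√(-10 + 36)*k(9, 9) = √(-10 + 36)*((9 + 9)/(-3 + 9)) = √26*(18/6) = √26*((⅙)*18) = √26*3 = 3*√26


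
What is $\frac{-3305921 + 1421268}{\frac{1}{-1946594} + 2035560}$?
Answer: $- \frac{3668654221882}{3962408882639} \approx -0.92586$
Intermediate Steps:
$\frac{-3305921 + 1421268}{\frac{1}{-1946594} + 2035560} = - \frac{1884653}{- \frac{1}{1946594} + 2035560} = - \frac{1884653}{\frac{3962408882639}{1946594}} = \left(-1884653\right) \frac{1946594}{3962408882639} = - \frac{3668654221882}{3962408882639}$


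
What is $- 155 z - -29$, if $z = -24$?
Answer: $3749$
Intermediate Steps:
$- 155 z - -29 = \left(-155\right) \left(-24\right) - -29 = 3720 + 29 = 3749$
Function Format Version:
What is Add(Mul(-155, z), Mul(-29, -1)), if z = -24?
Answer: 3749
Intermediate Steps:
Add(Mul(-155, z), Mul(-29, -1)) = Add(Mul(-155, -24), Mul(-29, -1)) = Add(3720, 29) = 3749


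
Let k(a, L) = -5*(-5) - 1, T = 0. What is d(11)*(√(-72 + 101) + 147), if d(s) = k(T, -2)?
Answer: 3528 + 24*√29 ≈ 3657.2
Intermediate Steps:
k(a, L) = 24 (k(a, L) = 25 - 1 = 24)
d(s) = 24
d(11)*(√(-72 + 101) + 147) = 24*(√(-72 + 101) + 147) = 24*(√29 + 147) = 24*(147 + √29) = 3528 + 24*√29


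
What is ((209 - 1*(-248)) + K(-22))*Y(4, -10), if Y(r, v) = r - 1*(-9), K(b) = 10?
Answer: 6071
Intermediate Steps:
Y(r, v) = 9 + r (Y(r, v) = r + 9 = 9 + r)
((209 - 1*(-248)) + K(-22))*Y(4, -10) = ((209 - 1*(-248)) + 10)*(9 + 4) = ((209 + 248) + 10)*13 = (457 + 10)*13 = 467*13 = 6071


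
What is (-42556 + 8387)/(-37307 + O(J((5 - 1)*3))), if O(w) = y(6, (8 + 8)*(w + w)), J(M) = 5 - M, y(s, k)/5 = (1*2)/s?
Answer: 102507/111916 ≈ 0.91593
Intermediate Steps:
y(s, k) = 10/s (y(s, k) = 5*((1*2)/s) = 5*(2/s) = 10/s)
O(w) = 5/3 (O(w) = 10/6 = 10*(⅙) = 5/3)
(-42556 + 8387)/(-37307 + O(J((5 - 1)*3))) = (-42556 + 8387)/(-37307 + 5/3) = -34169/(-111916/3) = -34169*(-3/111916) = 102507/111916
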